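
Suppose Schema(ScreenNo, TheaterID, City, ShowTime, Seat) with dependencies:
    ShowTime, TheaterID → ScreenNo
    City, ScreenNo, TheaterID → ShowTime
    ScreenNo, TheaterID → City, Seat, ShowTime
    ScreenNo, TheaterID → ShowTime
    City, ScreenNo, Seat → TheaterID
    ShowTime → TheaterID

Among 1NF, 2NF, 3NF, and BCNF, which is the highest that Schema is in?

Candidate keys: {City, ScreenNo, Seat}, {ScreenNo, TheaterID}, {ShowTime}. Prime attributes: {City, ScreenNo, Seat, ShowTime, TheaterID}.
Every FD has a superkey on the left, so the relation is in BCNF.

BCNF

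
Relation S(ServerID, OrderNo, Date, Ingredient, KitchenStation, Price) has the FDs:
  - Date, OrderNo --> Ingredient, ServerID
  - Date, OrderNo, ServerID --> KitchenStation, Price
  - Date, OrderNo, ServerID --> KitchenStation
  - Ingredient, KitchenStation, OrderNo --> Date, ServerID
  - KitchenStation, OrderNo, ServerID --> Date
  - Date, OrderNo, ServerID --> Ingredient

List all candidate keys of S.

{Date, OrderNo}, {Ingredient, KitchenStation, OrderNo}, {KitchenStation, OrderNo, ServerID}

No FD produces {OrderNo}, so it must be in every candidate key.
{Date, OrderNo}⁺ = {Date, Ingredient, KitchenStation, OrderNo, Price, ServerID}, which is every attribute, so {Date, OrderNo} is a candidate key.
{Ingredient, KitchenStation, OrderNo}⁺ = {Date, Ingredient, KitchenStation, OrderNo, Price, ServerID}, which is every attribute, so {Ingredient, KitchenStation, OrderNo} is a candidate key.
{KitchenStation, OrderNo, ServerID}⁺ = {Date, Ingredient, KitchenStation, OrderNo, Price, ServerID}, which is every attribute, so {KitchenStation, OrderNo, ServerID} is a candidate key.
No proper subset of any of these is a key, and no other minimal superkey exists.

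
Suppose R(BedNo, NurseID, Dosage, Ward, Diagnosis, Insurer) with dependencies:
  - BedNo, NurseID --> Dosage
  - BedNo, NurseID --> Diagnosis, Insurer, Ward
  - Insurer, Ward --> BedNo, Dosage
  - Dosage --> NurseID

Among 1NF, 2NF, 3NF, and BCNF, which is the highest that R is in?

Candidate keys: {BedNo, Dosage}, {BedNo, NurseID}, {Insurer, Ward}. Prime attributes: {BedNo, Dosage, Insurer, NurseID, Ward}.
For Dosage --> NurseID we have {Dosage}⁺ = {Dosage, NurseID}; {Dosage} is not a superkey, so BCNF fails.
Its right-hand attributes {NurseID} are all prime, as are those of every other non-superkey FD — the relation is in 3NF.

3NF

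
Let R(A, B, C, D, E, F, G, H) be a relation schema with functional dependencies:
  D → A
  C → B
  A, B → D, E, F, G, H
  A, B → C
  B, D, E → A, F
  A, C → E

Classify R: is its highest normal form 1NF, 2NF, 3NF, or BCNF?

Candidate keys: {A, B}, {A, C}, {B, D}, {C, D}. Prime attributes: {A, B, C, D}.
D → A breaks BCNF: {D}⁺ = {A, D}, so {D} is not a superkey.
But every attribute on its right side ({A}) is prime, and the same holds for every other non-superkey FD, so 3NF still holds.

3NF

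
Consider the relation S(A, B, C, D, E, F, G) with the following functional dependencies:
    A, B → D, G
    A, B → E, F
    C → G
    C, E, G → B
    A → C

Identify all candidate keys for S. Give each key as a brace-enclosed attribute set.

No FD produces {A}, so it must be in every candidate key.
{A, B}⁺ = {A, B, C, D, E, F, G} — all of the relation — so {A, B} is a candidate key.
{A, E}⁺ = {A, B, C, D, E, F, G} — all of the relation — so {A, E} is a candidate key.
These are minimal and exhaustive — every other superkey contains one of them.

{A, B}, {A, E}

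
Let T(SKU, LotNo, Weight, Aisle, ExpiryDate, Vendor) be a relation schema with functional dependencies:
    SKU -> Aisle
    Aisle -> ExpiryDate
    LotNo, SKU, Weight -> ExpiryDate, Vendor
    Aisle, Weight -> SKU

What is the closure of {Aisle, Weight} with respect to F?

{Aisle, ExpiryDate, SKU, Weight}

Start with {Aisle, Weight}.
Aisle -> ExpiryDate applies; add {ExpiryDate} → now {Aisle, ExpiryDate, Weight}.
Aisle, Weight -> SKU applies; add {SKU} → now {Aisle, ExpiryDate, SKU, Weight}.
No further FD applies.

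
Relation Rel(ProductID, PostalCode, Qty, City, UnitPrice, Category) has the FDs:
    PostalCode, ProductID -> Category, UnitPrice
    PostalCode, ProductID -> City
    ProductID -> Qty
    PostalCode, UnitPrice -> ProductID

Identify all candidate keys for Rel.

{PostalCode, ProductID}, {PostalCode, UnitPrice}

{PostalCode} never appears on the right of any FD, so every key must include it.
{PostalCode, ProductID} is a candidate key since {PostalCode, ProductID}⁺ = {Category, City, PostalCode, ProductID, Qty, UnitPrice} covers every attribute.
{PostalCode, UnitPrice} is a candidate key since {PostalCode, UnitPrice}⁺ = {Category, City, PostalCode, ProductID, Qty, UnitPrice} covers every attribute.
These are minimal and exhaustive — every other superkey contains one of them.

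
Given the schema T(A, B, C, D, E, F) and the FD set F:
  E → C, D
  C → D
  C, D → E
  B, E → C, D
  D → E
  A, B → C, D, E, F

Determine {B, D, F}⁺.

{B, C, D, E, F}

Start with {B, D, F}.
D → E applies; add {E} → now {B, D, E, F}.
E → C, D applies; add {C} → now {B, C, D, E, F}.
No further FD applies.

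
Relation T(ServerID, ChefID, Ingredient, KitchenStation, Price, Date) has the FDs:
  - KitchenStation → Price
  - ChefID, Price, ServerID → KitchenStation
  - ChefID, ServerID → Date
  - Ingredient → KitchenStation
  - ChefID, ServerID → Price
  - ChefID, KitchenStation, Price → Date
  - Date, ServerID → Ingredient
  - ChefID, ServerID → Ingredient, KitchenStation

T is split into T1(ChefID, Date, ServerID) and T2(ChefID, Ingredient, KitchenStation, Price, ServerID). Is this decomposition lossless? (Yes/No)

Yes

The shared attributes are {ChefID, ServerID} and {ChefID, ServerID}⁺ = {ChefID, Date, Ingredient, KitchenStation, Price, ServerID}.
T1 is contained in that closure, so T1 ∩ T2 → T1 holds and the join is lossless.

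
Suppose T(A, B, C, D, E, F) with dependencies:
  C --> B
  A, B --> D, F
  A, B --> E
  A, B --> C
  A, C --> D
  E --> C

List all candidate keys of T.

Attributes never on any right-hand side: {A} — every candidate key must contain it.
{A, B}⁺ = {A, B, C, D, E, F}, which is every attribute, so {A, B} is a candidate key.
{A, C}⁺ = {A, B, C, D, E, F}, which is every attribute, so {A, C} is a candidate key.
{A, E}⁺ = {A, B, C, D, E, F}, which is every attribute, so {A, E} is a candidate key.
Any other superkey properly contains one of these, so there are no further candidate keys.

{A, B}, {A, C}, {A, E}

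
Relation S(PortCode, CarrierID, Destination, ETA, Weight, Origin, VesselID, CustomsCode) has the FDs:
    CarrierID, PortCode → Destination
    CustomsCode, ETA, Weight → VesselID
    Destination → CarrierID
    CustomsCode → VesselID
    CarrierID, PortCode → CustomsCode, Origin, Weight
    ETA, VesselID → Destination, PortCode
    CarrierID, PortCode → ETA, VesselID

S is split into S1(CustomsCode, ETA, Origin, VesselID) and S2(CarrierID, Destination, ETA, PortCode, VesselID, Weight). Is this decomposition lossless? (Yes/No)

Yes

S1 ∩ S2 = {ETA, VesselID}; its closure under F is {CarrierID, CustomsCode, Destination, ETA, Origin, PortCode, VesselID, Weight}.
S1 is contained in that closure, so S1 ∩ S2 → S1 holds and the join is lossless.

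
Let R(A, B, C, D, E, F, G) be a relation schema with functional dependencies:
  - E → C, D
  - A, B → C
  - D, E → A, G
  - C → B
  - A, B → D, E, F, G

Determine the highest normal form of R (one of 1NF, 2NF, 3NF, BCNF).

3NF

Candidate keys: {A, B}, {A, C}, {E}. Prime attributes: {A, B, C, E}.
C → B: {C}⁺ = {B, C}, which is not all of the attributes, so the left side is not a superkey — BCNF is violated.
But every attribute on its right side ({B}) is prime, and the same holds for every other non-superkey FD, so 3NF still holds.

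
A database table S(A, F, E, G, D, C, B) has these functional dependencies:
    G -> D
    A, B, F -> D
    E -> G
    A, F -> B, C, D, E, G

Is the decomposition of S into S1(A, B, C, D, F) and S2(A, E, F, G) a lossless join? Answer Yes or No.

The shared attributes are {A, F} and {A, F}⁺ = {A, B, C, D, E, F, G}.
Since S1 ⊆ {A, B, C, D, E, F, G}, the intersection is a superkey of S1; the decomposition is lossless.

Yes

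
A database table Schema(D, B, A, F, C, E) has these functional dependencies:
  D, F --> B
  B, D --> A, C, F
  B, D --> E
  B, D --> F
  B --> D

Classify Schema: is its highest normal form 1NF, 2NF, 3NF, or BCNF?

BCNF

Candidate keys: {B}, {D, F}. Prime attributes: {B, D, F}.
Each dependency's left side is a superkey — BCNF holds.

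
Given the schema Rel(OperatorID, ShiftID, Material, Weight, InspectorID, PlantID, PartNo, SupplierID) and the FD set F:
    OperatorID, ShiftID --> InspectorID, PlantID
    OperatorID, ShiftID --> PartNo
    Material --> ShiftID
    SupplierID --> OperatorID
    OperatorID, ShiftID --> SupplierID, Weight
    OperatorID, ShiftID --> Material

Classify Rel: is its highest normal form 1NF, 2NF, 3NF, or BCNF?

Candidate keys: {Material, OperatorID}, {Material, SupplierID}, {OperatorID, ShiftID}, {ShiftID, SupplierID}. Prime attributes: {Material, OperatorID, ShiftID, SupplierID}.
Material --> ShiftID breaks BCNF: {Material}⁺ = {Material, ShiftID}, so {Material} is not a superkey.
But every attribute on its right side ({ShiftID}) is prime, and the same holds for every other non-superkey FD, so 3NF still holds.

3NF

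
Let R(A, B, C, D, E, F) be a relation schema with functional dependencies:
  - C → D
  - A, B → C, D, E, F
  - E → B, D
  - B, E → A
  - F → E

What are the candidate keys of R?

{A, B}, {E}, {F}

{E} is a candidate key since {E}⁺ = {A, B, C, D, E, F} covers every attribute.
{F} is a candidate key since {F}⁺ = {A, B, C, D, E, F} covers every attribute.
{A, B} is a candidate key since {A, B}⁺ = {A, B, C, D, E, F} covers every attribute.
Any other superkey properly contains one of these, so there are no further candidate keys.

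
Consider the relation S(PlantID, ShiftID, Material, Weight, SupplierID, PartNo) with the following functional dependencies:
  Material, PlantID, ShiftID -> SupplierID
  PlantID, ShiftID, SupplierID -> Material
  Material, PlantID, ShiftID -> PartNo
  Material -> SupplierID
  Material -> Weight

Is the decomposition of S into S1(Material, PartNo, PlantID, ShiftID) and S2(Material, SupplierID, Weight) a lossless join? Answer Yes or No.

S1 ∩ S2 = {Material}; its closure under F is {Material, SupplierID, Weight}.
Since S2 ⊆ {Material, SupplierID, Weight}, the intersection is a superkey of S2; the decomposition is lossless.

Yes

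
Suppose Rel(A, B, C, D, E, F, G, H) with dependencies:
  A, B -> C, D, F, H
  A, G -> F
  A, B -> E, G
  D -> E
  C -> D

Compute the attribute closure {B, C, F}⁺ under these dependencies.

{B, C, D, E, F}

Start with {B, C, F}.
C -> D applies; add {D} → now {B, C, D, F}.
D -> E applies; add {E} → now {B, C, D, E, F}.
No further FD applies.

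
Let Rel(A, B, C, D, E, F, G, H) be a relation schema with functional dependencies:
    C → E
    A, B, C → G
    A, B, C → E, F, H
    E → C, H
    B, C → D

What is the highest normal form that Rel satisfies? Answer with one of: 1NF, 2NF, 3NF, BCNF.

Candidate keys: {A, B, C}, {A, B, E}. Prime attributes: {A, B, C, E}.
C → E breaks BCNF: {C}⁺ = {C, E, H}, so {C} is not a superkey.
Because {H} is non-prime and the left side of E → C, H is not a superkey, the relation is not in 3NF.
Since {C} ⊂ {A, B, C} and {C}⁺ ⊇ {H} with {H} non-prime, there is a partial dependency; 2NF fails.

1NF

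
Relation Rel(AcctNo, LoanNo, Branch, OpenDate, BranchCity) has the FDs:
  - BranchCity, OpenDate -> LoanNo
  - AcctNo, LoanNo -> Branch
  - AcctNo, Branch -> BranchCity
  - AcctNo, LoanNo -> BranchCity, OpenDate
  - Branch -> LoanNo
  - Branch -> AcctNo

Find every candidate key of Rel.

{Branch} is a candidate key since {Branch}⁺ = {AcctNo, Branch, BranchCity, LoanNo, OpenDate} covers every attribute.
{AcctNo, LoanNo} is a candidate key since {AcctNo, LoanNo}⁺ = {AcctNo, Branch, BranchCity, LoanNo, OpenDate} covers every attribute.
{AcctNo, BranchCity, OpenDate} is a candidate key since {AcctNo, BranchCity, OpenDate}⁺ = {AcctNo, Branch, BranchCity, LoanNo, OpenDate} covers every attribute.
Any other superkey properly contains one of these, so there are no further candidate keys.

{AcctNo, BranchCity, OpenDate}, {AcctNo, LoanNo}, {Branch}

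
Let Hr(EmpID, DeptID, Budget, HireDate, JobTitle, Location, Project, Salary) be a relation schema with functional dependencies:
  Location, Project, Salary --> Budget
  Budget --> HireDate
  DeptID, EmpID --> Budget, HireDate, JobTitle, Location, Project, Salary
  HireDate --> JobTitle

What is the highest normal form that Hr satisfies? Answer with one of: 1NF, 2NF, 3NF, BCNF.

Candidate key: {DeptID, EmpID}. Prime attributes: {DeptID, EmpID}.
Location, Project, Salary --> Budget breaks BCNF: {Location, Project, Salary}⁺ = {Budget, HireDate, JobTitle, Location, Project, Salary}, so {Location, Project, Salary} is not a superkey.
Location, Project, Salary --> Budget has non-prime {Budget} on the right and a non-superkey on the left, so 3NF fails.
No non-prime attribute depends on a proper subset of any candidate key, so 2NF holds.

2NF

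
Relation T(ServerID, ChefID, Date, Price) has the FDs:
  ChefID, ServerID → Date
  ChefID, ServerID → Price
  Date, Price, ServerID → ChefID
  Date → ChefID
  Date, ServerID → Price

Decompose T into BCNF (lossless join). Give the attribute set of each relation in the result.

Candidate keys of the original relation: {ChefID, ServerID}, {Date, ServerID}.
{ChefID, Date, Price, ServerID}: {Date} determines {ChefID, Date} here but is not a superkey — split on Date → ChefID, giving {ChefID, Date} and {Date, Price, ServerID}.
{ChefID, Date} has no BCNF violation.
{Date, Price, ServerID} has no BCNF violation.

{ChefID, Date}; {Date, Price, ServerID}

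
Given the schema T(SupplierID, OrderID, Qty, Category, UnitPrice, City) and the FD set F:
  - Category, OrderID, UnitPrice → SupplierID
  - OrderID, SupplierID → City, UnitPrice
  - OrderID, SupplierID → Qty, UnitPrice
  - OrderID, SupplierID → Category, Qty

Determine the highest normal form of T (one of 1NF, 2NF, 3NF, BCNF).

BCNF

Candidate keys: {Category, OrderID, UnitPrice}, {OrderID, SupplierID}. Prime attributes: {Category, OrderID, SupplierID, UnitPrice}.
The left-hand side of every FD is a superkey, so BCNF is satisfied.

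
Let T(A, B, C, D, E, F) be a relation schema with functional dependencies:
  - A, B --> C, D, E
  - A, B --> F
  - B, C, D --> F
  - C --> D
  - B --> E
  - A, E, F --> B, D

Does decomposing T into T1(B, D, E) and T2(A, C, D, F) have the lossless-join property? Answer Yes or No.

T1 ∩ T2 = {D}; its closure under F is {D}.
The closure covers neither T1 nor T2 entirely; the join is not lossless.

No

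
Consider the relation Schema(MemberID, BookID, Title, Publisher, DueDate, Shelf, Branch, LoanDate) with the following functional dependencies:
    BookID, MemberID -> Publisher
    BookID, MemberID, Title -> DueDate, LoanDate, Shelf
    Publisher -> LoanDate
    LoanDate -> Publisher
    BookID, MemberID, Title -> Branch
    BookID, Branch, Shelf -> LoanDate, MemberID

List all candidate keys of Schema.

{BookID, Branch, Shelf, Title}, {BookID, MemberID, Title}

{BookID, Title} never appear on the right of any FD, so every key must include all of them.
{BookID, MemberID, Title} is a candidate key since {BookID, MemberID, Title}⁺ = {BookID, Branch, DueDate, LoanDate, MemberID, Publisher, Shelf, Title} covers every attribute.
{BookID, Branch, Shelf, Title} is a candidate key since {BookID, Branch, Shelf, Title}⁺ = {BookID, Branch, DueDate, LoanDate, MemberID, Publisher, Shelf, Title} covers every attribute.
These are minimal and exhaustive — every other superkey contains one of them.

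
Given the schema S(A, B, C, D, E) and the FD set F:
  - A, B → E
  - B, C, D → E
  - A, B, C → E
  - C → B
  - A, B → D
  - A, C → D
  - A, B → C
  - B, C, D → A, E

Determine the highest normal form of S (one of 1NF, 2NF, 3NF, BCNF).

3NF

Candidate keys: {A, B}, {A, C}, {C, D}. Prime attributes: {A, B, C, D}.
C → B breaks BCNF: {C}⁺ = {B, C}, so {C} is not a superkey.
But every attribute on its right side ({B}) is prime, and the same holds for every other non-superkey FD, so 3NF still holds.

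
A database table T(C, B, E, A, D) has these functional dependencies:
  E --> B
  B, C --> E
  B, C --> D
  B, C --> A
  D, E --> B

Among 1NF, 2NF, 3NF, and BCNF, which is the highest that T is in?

3NF

Candidate keys: {B, C}, {C, E}. Prime attributes: {B, C, E}.
For E --> B we have {E}⁺ = {B, E}; {E} is not a superkey, so BCNF fails.
Its right-hand attributes {B} are all prime, as are those of every other non-superkey FD — the relation is in 3NF.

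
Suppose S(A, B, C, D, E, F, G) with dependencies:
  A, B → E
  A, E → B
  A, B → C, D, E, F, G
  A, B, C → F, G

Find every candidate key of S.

{A, B}, {A, E}

Attributes never on any right-hand side: {A} — every candidate key must contain it.
{A, B}⁺ = {A, B, C, D, E, F, G}, which is every attribute, so {A, B} is a candidate key.
{A, E}⁺ = {A, B, C, D, E, F, G}, which is every attribute, so {A, E} is a candidate key.
Any other superkey properly contains one of these, so there are no further candidate keys.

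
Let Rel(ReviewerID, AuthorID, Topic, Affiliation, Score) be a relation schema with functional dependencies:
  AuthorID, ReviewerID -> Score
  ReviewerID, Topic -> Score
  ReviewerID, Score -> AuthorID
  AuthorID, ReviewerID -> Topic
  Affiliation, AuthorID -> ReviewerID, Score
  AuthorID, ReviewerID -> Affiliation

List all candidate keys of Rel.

{Affiliation, AuthorID}, {AuthorID, ReviewerID}, {ReviewerID, Score}, {ReviewerID, Topic}

{Affiliation, AuthorID}⁺ = {Affiliation, AuthorID, ReviewerID, Score, Topic}, which is every attribute, so {Affiliation, AuthorID} is a candidate key.
{AuthorID, ReviewerID}⁺ = {Affiliation, AuthorID, ReviewerID, Score, Topic}, which is every attribute, so {AuthorID, ReviewerID} is a candidate key.
{ReviewerID, Score}⁺ = {Affiliation, AuthorID, ReviewerID, Score, Topic}, which is every attribute, so {ReviewerID, Score} is a candidate key.
{ReviewerID, Topic}⁺ = {Affiliation, AuthorID, ReviewerID, Score, Topic}, which is every attribute, so {ReviewerID, Topic} is a candidate key.
No proper subset of any of these is a key, and no other minimal superkey exists.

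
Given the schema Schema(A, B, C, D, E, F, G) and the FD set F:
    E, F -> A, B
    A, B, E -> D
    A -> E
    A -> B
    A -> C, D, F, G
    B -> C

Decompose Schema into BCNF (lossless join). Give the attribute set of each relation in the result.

{A, B, D, E, F, G}; {B, C}

Candidate keys of the original relation: {A}, {E, F}.
In {A, B, C, D, E, F, G}, {B} is not a superkey ({B}⁺ restricted to this set is {B, C}), so split on B -> C into {B, C} and {A, B, D, E, F, G}.
{B, C} has no BCNF violation.
{A, B, D, E, F, G} has no BCNF violation.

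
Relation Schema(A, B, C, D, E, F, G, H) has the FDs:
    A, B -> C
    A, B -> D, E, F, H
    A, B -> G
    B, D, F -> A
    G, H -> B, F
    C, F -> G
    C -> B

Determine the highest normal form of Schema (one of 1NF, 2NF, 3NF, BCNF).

3NF

Candidate keys: {A, B}, {A, C}, {A, G, H}, {B, D, F}, {C, D, F}, {D, G, H}. Prime attributes: {A, B, C, D, F, G, H}.
G, H -> B, F: {G, H}⁺ = {B, F, G, H}, which is not all of the attributes, so the left side is not a superkey — BCNF is violated.
Its right-hand attributes {B, F} are all prime, as are those of every other non-superkey FD — the relation is in 3NF.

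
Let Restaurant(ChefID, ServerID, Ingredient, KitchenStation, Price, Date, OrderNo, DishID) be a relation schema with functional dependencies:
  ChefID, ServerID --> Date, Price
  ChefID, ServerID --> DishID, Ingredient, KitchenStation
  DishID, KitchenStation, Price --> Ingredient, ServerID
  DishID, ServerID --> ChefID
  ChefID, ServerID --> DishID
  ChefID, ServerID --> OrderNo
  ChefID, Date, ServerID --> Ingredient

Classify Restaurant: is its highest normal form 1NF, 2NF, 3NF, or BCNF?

BCNF

Candidate keys: {ChefID, ServerID}, {DishID, KitchenStation, Price}, {DishID, ServerID}. Prime attributes: {ChefID, DishID, KitchenStation, Price, ServerID}.
Every FD has a superkey on the left, so the relation is in BCNF.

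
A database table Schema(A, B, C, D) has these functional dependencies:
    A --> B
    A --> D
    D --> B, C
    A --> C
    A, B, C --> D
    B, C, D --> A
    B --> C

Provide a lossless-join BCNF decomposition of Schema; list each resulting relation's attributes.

{A, B, D}; {B, C}

Candidate keys of the original relation: {A}, {D}.
{A, B, C, D}: {B} determines {B, C} here but is not a superkey — split on B --> C, giving {B, C} and {A, B, D}.
{B, C} is in BCNF.
{A, B, D} is in BCNF.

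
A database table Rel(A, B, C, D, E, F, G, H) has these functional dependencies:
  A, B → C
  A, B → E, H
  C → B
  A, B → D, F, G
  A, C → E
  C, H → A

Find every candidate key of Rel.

{A, B}, {A, C}, {C, H}

{A, B} is a candidate key since {A, B}⁺ = {A, B, C, D, E, F, G, H} covers every attribute.
{A, C} is a candidate key since {A, C}⁺ = {A, B, C, D, E, F, G, H} covers every attribute.
{C, H} is a candidate key since {C, H}⁺ = {A, B, C, D, E, F, G, H} covers every attribute.
No proper subset of any of these is a key, and no other minimal superkey exists.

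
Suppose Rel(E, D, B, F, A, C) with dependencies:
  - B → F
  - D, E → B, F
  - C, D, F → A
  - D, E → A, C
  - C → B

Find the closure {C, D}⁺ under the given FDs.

{A, B, C, D, F}

Start with {C, D}.
C → B applies; add {B} → now {B, C, D}.
B → F applies; add {F} → now {B, C, D, F}.
C, D, F → A applies; add {A} → now {A, B, C, D, F}.
No further FD applies.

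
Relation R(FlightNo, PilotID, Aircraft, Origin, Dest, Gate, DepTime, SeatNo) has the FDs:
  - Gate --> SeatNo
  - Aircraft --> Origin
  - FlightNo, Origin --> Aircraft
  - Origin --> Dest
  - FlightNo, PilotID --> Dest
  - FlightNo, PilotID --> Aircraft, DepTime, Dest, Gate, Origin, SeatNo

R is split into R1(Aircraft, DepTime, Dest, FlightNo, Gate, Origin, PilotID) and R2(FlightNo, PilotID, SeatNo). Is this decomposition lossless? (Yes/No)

Yes

The shared attributes are {FlightNo, PilotID} and {FlightNo, PilotID}⁺ = {Aircraft, DepTime, Dest, FlightNo, Gate, Origin, PilotID, SeatNo}.
R1 is contained in that closure, so R1 ∩ R2 --> R1 holds and the join is lossless.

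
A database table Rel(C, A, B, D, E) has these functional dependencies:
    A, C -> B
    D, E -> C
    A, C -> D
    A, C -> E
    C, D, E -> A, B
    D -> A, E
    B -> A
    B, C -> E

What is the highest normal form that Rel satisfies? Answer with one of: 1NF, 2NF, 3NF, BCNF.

3NF

Candidate keys: {A, C}, {B, C}, {D}. Prime attributes: {A, B, C, D}.
B -> A breaks BCNF: {B}⁺ = {A, B}, so {B} is not a superkey.
Its right-hand attributes {A} are all prime, as are those of every other non-superkey FD — the relation is in 3NF.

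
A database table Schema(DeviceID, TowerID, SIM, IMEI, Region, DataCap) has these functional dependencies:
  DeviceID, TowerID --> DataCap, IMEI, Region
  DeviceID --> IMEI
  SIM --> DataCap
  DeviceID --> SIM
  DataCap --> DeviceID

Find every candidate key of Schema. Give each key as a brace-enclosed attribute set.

{DataCap, TowerID}, {DeviceID, TowerID}, {SIM, TowerID}

No FD produces {TowerID}, so it must be in every candidate key.
{DataCap, TowerID}⁺ = {DataCap, DeviceID, IMEI, Region, SIM, TowerID} — all of the relation — so {DataCap, TowerID} is a candidate key.
{DeviceID, TowerID}⁺ = {DataCap, DeviceID, IMEI, Region, SIM, TowerID} — all of the relation — so {DeviceID, TowerID} is a candidate key.
{SIM, TowerID}⁺ = {DataCap, DeviceID, IMEI, Region, SIM, TowerID} — all of the relation — so {SIM, TowerID} is a candidate key.
These are minimal and exhaustive — every other superkey contains one of them.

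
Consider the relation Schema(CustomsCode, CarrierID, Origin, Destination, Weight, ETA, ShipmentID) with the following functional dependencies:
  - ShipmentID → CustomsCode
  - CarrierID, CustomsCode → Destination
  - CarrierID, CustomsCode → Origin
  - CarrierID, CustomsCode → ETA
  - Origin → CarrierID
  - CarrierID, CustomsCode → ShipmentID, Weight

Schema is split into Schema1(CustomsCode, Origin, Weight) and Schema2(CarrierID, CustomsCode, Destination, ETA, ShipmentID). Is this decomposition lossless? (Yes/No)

The shared attributes are {CustomsCode} and {CustomsCode}⁺ = {CustomsCode}.
Schema1 ⊄ {CustomsCode} and Schema2 ⊄ {CustomsCode}, so the split is lossy.

No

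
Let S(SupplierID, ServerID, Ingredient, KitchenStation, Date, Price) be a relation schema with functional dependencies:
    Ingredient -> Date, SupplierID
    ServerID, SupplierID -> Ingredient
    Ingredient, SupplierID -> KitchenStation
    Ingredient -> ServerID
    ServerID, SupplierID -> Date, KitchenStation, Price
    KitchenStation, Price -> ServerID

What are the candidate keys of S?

Closure of {Ingredient} is {Date, Ingredient, KitchenStation, Price, ServerID, SupplierID}, the whole schema; {Ingredient} is a candidate key.
Closure of {ServerID, SupplierID} is {Date, Ingredient, KitchenStation, Price, ServerID, SupplierID}, the whole schema; {ServerID, SupplierID} is a candidate key.
Closure of {KitchenStation, Price, SupplierID} is {Date, Ingredient, KitchenStation, Price, ServerID, SupplierID}, the whole schema; {KitchenStation, Price, SupplierID} is a candidate key.
These are minimal and exhaustive — every other superkey contains one of them.

{Ingredient}, {KitchenStation, Price, SupplierID}, {ServerID, SupplierID}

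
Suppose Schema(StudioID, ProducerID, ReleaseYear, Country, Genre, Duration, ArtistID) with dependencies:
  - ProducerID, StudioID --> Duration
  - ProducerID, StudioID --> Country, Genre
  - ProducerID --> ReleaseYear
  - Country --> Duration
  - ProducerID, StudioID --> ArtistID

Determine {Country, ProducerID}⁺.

Start with {Country, ProducerID}.
ProducerID --> ReleaseYear applies; add {ReleaseYear} → now {Country, ProducerID, ReleaseYear}.
Country --> Duration applies; add {Duration} → now {Country, Duration, ProducerID, ReleaseYear}.
No further FD applies.

{Country, Duration, ProducerID, ReleaseYear}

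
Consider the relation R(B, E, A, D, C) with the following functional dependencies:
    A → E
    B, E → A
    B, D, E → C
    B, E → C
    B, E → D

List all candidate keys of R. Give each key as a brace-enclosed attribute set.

No FD produces {B}, so it must be in every candidate key.
{A, B} is a candidate key since {A, B}⁺ = {A, B, C, D, E} covers every attribute.
{B, E} is a candidate key since {B, E}⁺ = {A, B, C, D, E} covers every attribute.
No proper subset of any of these is a key, and no other minimal superkey exists.

{A, B}, {B, E}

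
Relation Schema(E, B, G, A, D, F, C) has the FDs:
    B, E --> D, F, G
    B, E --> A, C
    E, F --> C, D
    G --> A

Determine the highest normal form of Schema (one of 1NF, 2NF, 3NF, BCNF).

2NF

Candidate key: {B, E}. Prime attributes: {B, E}.
E, F --> C, D breaks BCNF: {E, F}⁺ = {C, D, E, F}, so {E, F} is not a superkey.
Because {C, D} are non-prime and the left side of E, F --> C, D is not a superkey, the relation is not in 3NF.
Checking every proper subset of each key, none determines a non-prime attribute — 2NF is satisfied.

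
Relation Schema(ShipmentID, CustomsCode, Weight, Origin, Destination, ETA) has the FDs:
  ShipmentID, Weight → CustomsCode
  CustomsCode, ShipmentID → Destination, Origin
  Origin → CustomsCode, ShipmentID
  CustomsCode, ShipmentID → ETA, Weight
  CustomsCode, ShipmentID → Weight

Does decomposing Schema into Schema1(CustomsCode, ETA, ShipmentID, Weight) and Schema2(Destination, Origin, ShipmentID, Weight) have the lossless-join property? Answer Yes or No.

Common attributes: {ShipmentID, Weight}; their closure is {CustomsCode, Destination, ETA, Origin, ShipmentID, Weight}.
This includes all of Schema1, so the common attributes are a superkey of Schema1 — the join is lossless.

Yes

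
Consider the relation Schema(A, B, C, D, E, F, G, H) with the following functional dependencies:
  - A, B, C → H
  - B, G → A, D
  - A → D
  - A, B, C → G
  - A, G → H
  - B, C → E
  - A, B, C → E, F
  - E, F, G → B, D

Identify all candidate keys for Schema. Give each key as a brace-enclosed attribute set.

{A, B, C}, {B, C, G}, {C, E, F, G}

{C} never appears on the right of any FD, so every key must include it.
{A, B, C} is a candidate key since {A, B, C}⁺ = {A, B, C, D, E, F, G, H} covers every attribute.
{B, C, G} is a candidate key since {B, C, G}⁺ = {A, B, C, D, E, F, G, H} covers every attribute.
{C, E, F, G} is a candidate key since {C, E, F, G}⁺ = {A, B, C, D, E, F, G, H} covers every attribute.
No proper subset of any of these is a key, and no other minimal superkey exists.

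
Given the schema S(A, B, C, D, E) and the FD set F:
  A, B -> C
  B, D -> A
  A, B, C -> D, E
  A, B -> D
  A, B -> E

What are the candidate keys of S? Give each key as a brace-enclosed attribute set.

{A, B}, {B, D}

No FD produces {B}, so it must be in every candidate key.
{A, B}⁺ = {A, B, C, D, E} — all of the relation — so {A, B} is a candidate key.
{B, D}⁺ = {A, B, C, D, E} — all of the relation — so {B, D} is a candidate key.
No proper subset of any of these is a key, and no other minimal superkey exists.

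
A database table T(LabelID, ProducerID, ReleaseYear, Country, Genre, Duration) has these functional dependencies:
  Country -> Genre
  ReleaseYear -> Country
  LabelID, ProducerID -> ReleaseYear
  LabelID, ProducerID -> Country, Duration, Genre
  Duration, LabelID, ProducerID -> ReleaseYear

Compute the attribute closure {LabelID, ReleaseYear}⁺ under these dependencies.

Start with {LabelID, ReleaseYear}.
ReleaseYear -> Country applies; add {Country} → now {Country, LabelID, ReleaseYear}.
Country -> Genre applies; add {Genre} → now {Country, Genre, LabelID, ReleaseYear}.
No further FD applies.

{Country, Genre, LabelID, ReleaseYear}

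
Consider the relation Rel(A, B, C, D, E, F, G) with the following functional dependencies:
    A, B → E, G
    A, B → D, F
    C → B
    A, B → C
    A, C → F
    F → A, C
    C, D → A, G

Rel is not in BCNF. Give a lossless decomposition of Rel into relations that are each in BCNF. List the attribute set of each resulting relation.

Candidate keys of the original relation: {A, B}, {A, C}, {C, D}, {F}.
{A, B, C, D, E, F, G}: {C} determines {B, C} here but is not a superkey — split on C → B, giving {B, C} and {A, C, D, E, F, G}.
{B, C} is in BCNF.
{A, C, D, E, F, G} is in BCNF.

{A, C, D, E, F, G}; {B, C}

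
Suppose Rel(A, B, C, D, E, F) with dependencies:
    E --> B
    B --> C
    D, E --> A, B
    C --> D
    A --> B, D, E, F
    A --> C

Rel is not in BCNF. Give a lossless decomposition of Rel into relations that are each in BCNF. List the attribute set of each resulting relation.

Candidate keys of the original relation: {A}, {E}.
{A, B, C, D, E, F}: {B} determines {B, C, D} here but is not a superkey — split on B --> C, D, giving {B, C, D} and {A, B, E, F}.
{B, C, D}: {C} determines {C, D} here but is not a superkey — split on C --> D, giving {C, D} and {B, C}.
{C, D}: every determinant is a superkey — BCNF.
{B, C}: every determinant is a superkey — BCNF.
{A, B, E, F}: every determinant is a superkey — BCNF.

{A, B, E, F}; {B, C}; {C, D}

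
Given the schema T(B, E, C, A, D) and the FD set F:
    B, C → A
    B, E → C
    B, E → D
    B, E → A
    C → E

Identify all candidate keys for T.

{B, C}, {B, E}

Attributes never on any right-hand side: {B} — every candidate key must contain it.
{B, C}⁺ = {A, B, C, D, E} — all of the relation — so {B, C} is a candidate key.
{B, E}⁺ = {A, B, C, D, E} — all of the relation — so {B, E} is a candidate key.
No proper subset of any of these is a key, and no other minimal superkey exists.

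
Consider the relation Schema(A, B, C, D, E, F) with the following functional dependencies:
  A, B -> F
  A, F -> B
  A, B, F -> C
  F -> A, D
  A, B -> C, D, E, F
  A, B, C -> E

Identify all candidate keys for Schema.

{A, B}, {F}

{F}⁺ = {A, B, C, D, E, F}, which is every attribute, so {F} is a candidate key.
{A, B}⁺ = {A, B, C, D, E, F}, which is every attribute, so {A, B} is a candidate key.
These are minimal and exhaustive — every other superkey contains one of them.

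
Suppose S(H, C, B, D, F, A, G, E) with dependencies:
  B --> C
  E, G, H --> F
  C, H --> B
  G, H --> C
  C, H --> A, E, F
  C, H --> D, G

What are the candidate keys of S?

{B, H}, {C, H}, {G, H}

Attributes never on any right-hand side: {H} — every candidate key must contain it.
{B, H}⁺ = {A, B, C, D, E, F, G, H}, which is every attribute, so {B, H} is a candidate key.
{C, H}⁺ = {A, B, C, D, E, F, G, H}, which is every attribute, so {C, H} is a candidate key.
{G, H}⁺ = {A, B, C, D, E, F, G, H}, which is every attribute, so {G, H} is a candidate key.
No proper subset of any of these is a key, and no other minimal superkey exists.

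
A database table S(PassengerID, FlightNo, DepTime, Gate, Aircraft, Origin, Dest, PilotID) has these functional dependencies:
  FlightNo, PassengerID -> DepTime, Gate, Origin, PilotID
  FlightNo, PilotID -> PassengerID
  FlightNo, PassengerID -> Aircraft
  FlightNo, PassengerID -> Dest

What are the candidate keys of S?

{FlightNo, PassengerID}, {FlightNo, PilotID}

{FlightNo} never appears on the right of any FD, so every key must include it.
{FlightNo, PassengerID}⁺ = {Aircraft, DepTime, Dest, FlightNo, Gate, Origin, PassengerID, PilotID}, which is every attribute, so {FlightNo, PassengerID} is a candidate key.
{FlightNo, PilotID}⁺ = {Aircraft, DepTime, Dest, FlightNo, Gate, Origin, PassengerID, PilotID}, which is every attribute, so {FlightNo, PilotID} is a candidate key.
Any other superkey properly contains one of these, so there are no further candidate keys.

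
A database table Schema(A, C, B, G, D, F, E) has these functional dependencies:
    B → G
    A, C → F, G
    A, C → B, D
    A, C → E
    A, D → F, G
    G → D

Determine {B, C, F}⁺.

{B, C, D, F, G}

Start with {B, C, F}.
B → G applies; add {G} → now {B, C, F, G}.
G → D applies; add {D} → now {B, C, D, F, G}.
No further FD applies.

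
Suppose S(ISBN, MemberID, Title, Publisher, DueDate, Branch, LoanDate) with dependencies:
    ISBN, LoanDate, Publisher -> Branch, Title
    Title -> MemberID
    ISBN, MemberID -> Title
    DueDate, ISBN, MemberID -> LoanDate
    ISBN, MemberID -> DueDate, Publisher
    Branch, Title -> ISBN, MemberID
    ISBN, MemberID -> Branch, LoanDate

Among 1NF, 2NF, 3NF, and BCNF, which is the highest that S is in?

Candidate keys: {Branch, Title}, {ISBN, LoanDate, Publisher}, {ISBN, MemberID}, {ISBN, Title}. Prime attributes: {Branch, ISBN, LoanDate, MemberID, Publisher, Title}.
Title -> MemberID: {Title}⁺ = {MemberID, Title}, which is not all of the attributes, so the left side is not a superkey — BCNF is violated.
Its right-hand attributes {MemberID} are all prime, as are those of every other non-superkey FD — the relation is in 3NF.

3NF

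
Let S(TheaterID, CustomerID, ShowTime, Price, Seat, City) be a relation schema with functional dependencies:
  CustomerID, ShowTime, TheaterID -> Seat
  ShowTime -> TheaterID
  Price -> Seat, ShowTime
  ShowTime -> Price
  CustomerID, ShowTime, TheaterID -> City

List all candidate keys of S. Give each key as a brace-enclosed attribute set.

{CustomerID, Price}, {CustomerID, ShowTime}

Attributes never on any right-hand side: {CustomerID} — every candidate key must contain it.
{CustomerID, Price}⁺ = {City, CustomerID, Price, Seat, ShowTime, TheaterID} — all of the relation — so {CustomerID, Price} is a candidate key.
{CustomerID, ShowTime}⁺ = {City, CustomerID, Price, Seat, ShowTime, TheaterID} — all of the relation — so {CustomerID, ShowTime} is a candidate key.
No proper subset of any of these is a key, and no other minimal superkey exists.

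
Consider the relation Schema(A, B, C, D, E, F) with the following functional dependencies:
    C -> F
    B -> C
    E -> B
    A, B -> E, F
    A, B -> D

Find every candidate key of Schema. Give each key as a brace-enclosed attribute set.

{A, B}, {A, E}

{A} never appears on the right of any FD, so every key must include it.
{A, B} is a candidate key since {A, B}⁺ = {A, B, C, D, E, F} covers every attribute.
{A, E} is a candidate key since {A, E}⁺ = {A, B, C, D, E, F} covers every attribute.
Any other superkey properly contains one of these, so there are no further candidate keys.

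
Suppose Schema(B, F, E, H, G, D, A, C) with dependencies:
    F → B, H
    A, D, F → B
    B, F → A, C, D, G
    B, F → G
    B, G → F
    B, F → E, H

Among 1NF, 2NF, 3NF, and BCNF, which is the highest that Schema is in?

Candidate keys: {B, G}, {F}. Prime attributes: {B, F, G}.
Every FD has a superkey on the left, so the relation is in BCNF.

BCNF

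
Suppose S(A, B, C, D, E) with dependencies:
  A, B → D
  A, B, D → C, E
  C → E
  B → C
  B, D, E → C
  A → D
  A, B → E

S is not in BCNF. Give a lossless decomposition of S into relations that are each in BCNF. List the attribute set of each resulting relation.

Candidate key of the original relation: {A, B}.
{A, B, C, D, E}: {C} determines {C, E} here but is not a superkey — split on C → E, giving {C, E} and {A, B, C, D}.
{C, E} has no BCNF violation.
{A, B, C, D}: {B} determines {B, C} here but is not a superkey — split on B → C, giving {B, C} and {A, B, D}.
{B, C} has no BCNF violation.
{A, B, D}: {A} determines {A, D} here but is not a superkey — split on A → D, giving {A, D} and {A, B}.
{A, D} has no BCNF violation.
{A, B} has no BCNF violation.

{A, B}; {A, D}; {B, C}; {C, E}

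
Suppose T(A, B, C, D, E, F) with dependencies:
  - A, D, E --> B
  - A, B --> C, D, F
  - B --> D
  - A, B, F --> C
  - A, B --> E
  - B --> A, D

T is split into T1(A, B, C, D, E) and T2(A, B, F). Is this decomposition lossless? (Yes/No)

Yes

The shared attributes are {A, B} and {A, B}⁺ = {A, B, C, D, E, F}.
Since T1 ⊆ {A, B, C, D, E, F}, the intersection is a superkey of T1; the decomposition is lossless.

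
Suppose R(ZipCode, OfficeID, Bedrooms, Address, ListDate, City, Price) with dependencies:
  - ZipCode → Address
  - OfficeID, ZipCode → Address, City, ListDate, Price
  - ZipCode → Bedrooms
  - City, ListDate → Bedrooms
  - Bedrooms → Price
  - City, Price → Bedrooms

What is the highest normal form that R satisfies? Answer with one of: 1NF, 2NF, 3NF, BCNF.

Candidate key: {OfficeID, ZipCode}. Prime attributes: {OfficeID, ZipCode}.
ZipCode → Address: {ZipCode}⁺ = {Address, Bedrooms, Price, ZipCode}, which is not all of the attributes, so the left side is not a superkey — BCNF is violated.
ZipCode → Address determines the non-prime attribute {Address} from a non-superkey — 3NF is violated.
Since {ZipCode} ⊂ {OfficeID, ZipCode} and {ZipCode}⁺ ⊇ {Address, Bedrooms, Price} with {Address, Bedrooms, Price} non-prime, there is a partial dependency; 2NF fails.

1NF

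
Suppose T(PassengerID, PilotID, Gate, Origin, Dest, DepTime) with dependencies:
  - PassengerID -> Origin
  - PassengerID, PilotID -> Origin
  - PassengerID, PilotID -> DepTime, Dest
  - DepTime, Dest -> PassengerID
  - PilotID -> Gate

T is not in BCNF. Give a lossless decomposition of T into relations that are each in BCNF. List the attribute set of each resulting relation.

{DepTime, Dest, PassengerID}; {DepTime, Dest, PilotID}; {Gate, PilotID}; {Origin, PassengerID}

Candidate keys of the original relation: {DepTime, Dest, PilotID}, {PassengerID, PilotID}.
In {DepTime, Dest, Gate, Origin, PassengerID, PilotID}, {PassengerID} is not a superkey ({PassengerID}⁺ restricted to this set is {Origin, PassengerID}), so split on PassengerID -> Origin into {Origin, PassengerID} and {DepTime, Dest, Gate, PassengerID, PilotID}.
{Origin, PassengerID}: every determinant is a superkey — BCNF.
In {DepTime, Dest, Gate, PassengerID, PilotID}, {DepTime, Dest} is not a superkey ({DepTime, Dest}⁺ restricted to this set is {DepTime, Dest, PassengerID}), so split on DepTime, Dest -> PassengerID into {DepTime, Dest, PassengerID} and {DepTime, Dest, Gate, PilotID}.
{DepTime, Dest, PassengerID}: every determinant is a superkey — BCNF.
In {DepTime, Dest, Gate, PilotID}, {PilotID} is not a superkey ({PilotID}⁺ restricted to this set is {Gate, PilotID}), so split on PilotID -> Gate into {Gate, PilotID} and {DepTime, Dest, PilotID}.
{Gate, PilotID}: every determinant is a superkey — BCNF.
{DepTime, Dest, PilotID}: every determinant is a superkey — BCNF.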